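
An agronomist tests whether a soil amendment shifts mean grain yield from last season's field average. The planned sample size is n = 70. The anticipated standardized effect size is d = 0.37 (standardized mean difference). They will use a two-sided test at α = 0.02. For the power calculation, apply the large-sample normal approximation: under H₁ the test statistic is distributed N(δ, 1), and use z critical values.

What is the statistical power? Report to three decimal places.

Noncentrality parameter: δ = d·√n = 0.37 × √70 = 3.0956
Critical value for a two-sided test at α = 0.02: z_{α/2} = 2.326.
Power = Φ(δ − 2.326) + Φ(−δ − 2.326) = Φ(0.769) + Φ(-5.422) = 0.7791 + 0.0000 = 0.7791.

Power ≈ 0.779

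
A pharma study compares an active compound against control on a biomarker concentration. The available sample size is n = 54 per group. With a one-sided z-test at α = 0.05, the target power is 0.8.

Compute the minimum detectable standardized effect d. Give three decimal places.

Need Φ(δ − 1.645) = 0.8, so δ = 1.645 + 0.842 = 2.486.
δ = d·√(n/2) ⇒ d = δ/√(n/2) = 2.486/√(54/2) = 0.4785.

d ≈ 0.479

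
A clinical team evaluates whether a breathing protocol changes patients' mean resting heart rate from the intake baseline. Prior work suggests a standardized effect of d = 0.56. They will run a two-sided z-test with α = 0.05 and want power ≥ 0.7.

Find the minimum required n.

n = 20

For power 0.7 need Φ(δ − z_{0.025}) = 0.7, so δ = z_{0.025} + z_{0.30} = 1.960 + 0.524 = 2.484.
(The Φ(−δ − z_{α/2}) term is vanishingly small for δ > 0 and is dropped in the standard sample-size formula.)
δ = d·√n ⇒ n = (δ/d)² = (2.484 / 0.56)² = 19.68.
Round up to the next whole unit.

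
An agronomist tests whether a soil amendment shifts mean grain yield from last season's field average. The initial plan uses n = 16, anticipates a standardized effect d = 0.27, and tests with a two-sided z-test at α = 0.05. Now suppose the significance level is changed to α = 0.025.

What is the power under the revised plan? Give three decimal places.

δ = d·√n = 0.27 × √16 = 1.0800 (unchanged). New critical value: z_{0.0125} = 2.241.
Revised power = Φ(δ − 2.241) + Φ(−δ − 2.241) = Φ(-1.161) + Φ(-3.321) = 0.1227 + 0.0004 = 0.1232.

Power ≈ 0.123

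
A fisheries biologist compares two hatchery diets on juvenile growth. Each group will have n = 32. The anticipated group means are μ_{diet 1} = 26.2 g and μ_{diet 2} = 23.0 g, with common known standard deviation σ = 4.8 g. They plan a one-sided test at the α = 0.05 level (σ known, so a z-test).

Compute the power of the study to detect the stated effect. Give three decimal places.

Standardized effect: d = |μ_{diet 1} − μ_{diet 2}| / σ = |26.2 − 23.0| / 4.8 = 0.6667
Noncentrality parameter: δ = d·√(n/2) = 0.6667 × √(32/2) = 2.6667
One-sided α = 0.05 → critical value z_{0.05} = 1.645.
Power = Φ(δ − 1.645) = Φ(1.022) = 0.8466.

Power ≈ 0.847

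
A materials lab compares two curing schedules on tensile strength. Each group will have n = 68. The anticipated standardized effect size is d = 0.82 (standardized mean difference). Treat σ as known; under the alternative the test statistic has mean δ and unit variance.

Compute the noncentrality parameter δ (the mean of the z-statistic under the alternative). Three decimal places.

δ = d·√(n/2) = 0.82 × √(68/2) = 4.7814

δ ≈ 4.781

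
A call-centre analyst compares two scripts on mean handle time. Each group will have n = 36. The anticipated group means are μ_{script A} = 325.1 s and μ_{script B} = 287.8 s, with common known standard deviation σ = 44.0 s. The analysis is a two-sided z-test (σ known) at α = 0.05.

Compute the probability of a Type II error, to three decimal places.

Standardized effect: d = |μ_{script A} − μ_{script B}| / σ = |325.1 − 287.8| / 44.0 = 0.8477
Noncentrality parameter: δ = d·√(n/2) = 0.8477 × √(36/2) = 3.5966
Critical value for a two-sided test at α = 0.05: z_{α/2} = 1.960.
Power = Φ(δ − 1.960) + Φ(−δ − 1.960) = Φ(1.637) + Φ(-5.557) = 0.9491 + 0.0000 = 0.9491.
Type II error: β = 1 − power = 1 − 0.9491 = 0.0509.

β ≈ 0.051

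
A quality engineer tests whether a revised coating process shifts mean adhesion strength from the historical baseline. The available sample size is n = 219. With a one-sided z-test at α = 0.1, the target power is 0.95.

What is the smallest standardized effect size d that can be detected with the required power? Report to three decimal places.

d ≈ 0.198

Required noncentrality: δ = z_{0.1} + z_{0.05} = 1.282 + 1.645 = 2.926.
δ = d·√n ⇒ d = δ/√n = 2.926/√219 = 0.1977.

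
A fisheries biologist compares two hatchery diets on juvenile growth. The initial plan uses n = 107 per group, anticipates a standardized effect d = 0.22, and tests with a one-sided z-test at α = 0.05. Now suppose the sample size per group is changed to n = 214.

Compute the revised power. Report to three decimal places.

With n = 214 per group: δ = d·√(n/2) = 0.22 × √(214/2) = 2.2757. Critical value z_{0.05} = 1.645.
Revised power = Φ(δ − 1.645) = Φ(0.631) = 0.7359.

Power ≈ 0.736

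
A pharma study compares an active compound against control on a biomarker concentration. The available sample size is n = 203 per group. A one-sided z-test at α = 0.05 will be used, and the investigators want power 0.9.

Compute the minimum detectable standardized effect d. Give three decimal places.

Required noncentrality: δ = z_{0.05} + z_{0.10} = 1.645 + 1.282 = 2.926.
δ = d·√(n/2) ⇒ d = δ/√(n/2) = 2.926/√(203/2) = 0.2905.

d ≈ 0.290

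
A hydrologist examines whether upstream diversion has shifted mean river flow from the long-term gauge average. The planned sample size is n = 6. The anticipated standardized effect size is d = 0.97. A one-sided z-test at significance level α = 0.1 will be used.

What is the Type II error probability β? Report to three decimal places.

Noncentrality parameter: δ = d·√n = 0.97 × √6 = 2.3760
One-sided α = 0.1 → critical value z_{0.1} = 1.282.
Power = Φ(δ − 1.282) = Φ(1.094) = 0.8631.
Type II error: β = 1 − power = 1 − 0.8631 = 0.1369.

β ≈ 0.137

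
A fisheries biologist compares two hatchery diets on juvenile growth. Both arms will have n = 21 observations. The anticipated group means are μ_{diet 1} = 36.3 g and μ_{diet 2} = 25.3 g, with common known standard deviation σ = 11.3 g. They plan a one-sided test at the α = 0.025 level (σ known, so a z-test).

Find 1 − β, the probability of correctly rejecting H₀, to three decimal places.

Standardized effect: d = |μ_{diet 1} − μ_{diet 2}| / σ = |36.3 − 25.3| / 11.3 = 0.9735
Noncentrality parameter: δ = d·√(n/2) = 0.9735 × √(21/2) = 3.1543
One-sided α = 0.025 → critical value z_{0.025} = 1.960.
Power = Φ(δ − 1.960) = Φ(1.194) = 0.8838.

Power ≈ 0.884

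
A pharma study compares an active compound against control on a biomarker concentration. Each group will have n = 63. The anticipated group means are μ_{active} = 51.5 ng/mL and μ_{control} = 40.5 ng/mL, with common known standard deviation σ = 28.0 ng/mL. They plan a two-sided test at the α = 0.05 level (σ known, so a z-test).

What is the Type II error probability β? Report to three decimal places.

β ≈ 0.403

Standardized effect: d = |μ_{active} − μ_{control}| / σ = |51.5 − 40.5| / 28.0 = 0.3929
Noncentrality parameter: δ = d·√(n/2) = 0.3929 × √(63/2) = 2.2049
Critical value for a two-sided test at α = 0.05: z_{α/2} = 1.960.
Power = Φ(δ − 1.960) + Φ(−δ − 1.960) = Φ(0.245) + Φ(-4.165) = 0.5967 + 0.0000 = 0.5968.
Type II error: β = 1 − power = 1 − 0.5968 = 0.4032.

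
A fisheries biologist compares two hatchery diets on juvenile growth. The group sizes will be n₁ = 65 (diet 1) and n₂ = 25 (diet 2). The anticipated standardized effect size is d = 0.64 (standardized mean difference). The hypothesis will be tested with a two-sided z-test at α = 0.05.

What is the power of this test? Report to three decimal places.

Power ≈ 0.776

Noncentrality parameter: δ = d / √(1/n₁ + 1/n₂) = 0.64 / √(1/65 + 1/25) = 2.7195
Two-sided α = 0.05 → critical value z_{0.025} = 1.960.
Power = Φ(δ − 1.960) + Φ(−δ − 1.960) = Φ(0.760) + Φ(-4.679) = 0.7762 + 0.0000 = 0.7762.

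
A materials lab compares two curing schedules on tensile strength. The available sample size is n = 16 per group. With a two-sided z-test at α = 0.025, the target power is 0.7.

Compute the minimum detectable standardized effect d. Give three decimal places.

d ≈ 0.978

Required noncentrality: δ = z_{0.0125} + z_{0.30} = 2.241 + 0.524 = 2.766.
(The second rejection-region term Φ(−δ − z_{α/2}) is negligible and dropped.)
δ = d·√(n/2) ⇒ d = δ/√(n/2) = 2.766/√(16/2) = 0.9779.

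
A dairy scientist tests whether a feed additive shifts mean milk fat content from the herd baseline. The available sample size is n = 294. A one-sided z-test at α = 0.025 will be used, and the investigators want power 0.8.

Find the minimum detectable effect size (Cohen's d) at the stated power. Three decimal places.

d ≈ 0.163

Need Φ(δ − 1.960) = 0.8, so δ = 1.960 + 0.842 = 2.802.
δ = d·√n ⇒ d = δ/√n = 2.802/√294 = 0.1634.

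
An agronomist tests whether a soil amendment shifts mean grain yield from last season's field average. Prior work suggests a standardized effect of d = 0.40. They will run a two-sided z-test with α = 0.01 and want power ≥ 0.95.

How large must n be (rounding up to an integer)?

Set Φ(δ − 2.576) = 0.95; then δ − 2.576 = Φ⁻¹(0.95) = 1.645, giving δ = 4.221.
(For δ > 0 the lower-tail rejection region contributes negligibly to power, so the one-term inversion is standard.)
δ = d·√n ⇒ n = (δ/d)² = (4.221 / 0.40)² = 111.34.
Rounding up, n = 112.

n = 112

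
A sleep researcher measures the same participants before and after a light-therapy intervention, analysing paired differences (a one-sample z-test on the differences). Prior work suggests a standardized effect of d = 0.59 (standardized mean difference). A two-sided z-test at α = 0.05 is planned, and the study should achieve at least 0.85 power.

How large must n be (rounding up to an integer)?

n = 26

For power 0.85 need Φ(δ − z_{0.025}) = 0.85, so δ = z_{0.025} + z_{0.15} = 1.960 + 1.036 = 2.996.
(For δ > 0 the lower-tail rejection region contributes negligibly to power, so the one-term inversion is standard.)
δ = d·√n ⇒ n = (δ/d)² = (2.996 / 0.59)² = 25.79.
Rounding up, n = 26.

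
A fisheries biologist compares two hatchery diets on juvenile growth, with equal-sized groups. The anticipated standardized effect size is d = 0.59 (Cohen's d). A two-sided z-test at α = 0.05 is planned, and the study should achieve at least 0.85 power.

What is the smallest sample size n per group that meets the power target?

n = 52 per group

Set Φ(δ − 1.960) = 0.85; then δ − 1.960 = Φ⁻¹(0.85) = 1.036, giving δ = 2.996.
(The Φ(−δ − z_{α/2}) term is vanishingly small for δ > 0 and is dropped in the standard sample-size formula.)
δ = d·√(n/2) ⇒ n = 2(δ/d)² = 2 × (2.996 / 0.59)² = 51.59.
Round up to the next whole unit.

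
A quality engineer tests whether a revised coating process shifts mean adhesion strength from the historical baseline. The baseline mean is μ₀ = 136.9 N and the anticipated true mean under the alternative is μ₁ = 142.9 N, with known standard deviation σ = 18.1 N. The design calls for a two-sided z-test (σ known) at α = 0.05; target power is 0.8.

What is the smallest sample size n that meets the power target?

Standardized effect: d = |μ₁ − μ₀| / σ = |142.9 − 136.9| / 18.1 = 0.3315
Set Φ(δ − 1.960) = 0.8; then δ − 1.960 = Φ⁻¹(0.8) = 0.842, giving δ = 2.802.
(For δ > 0 the lower-tail rejection region contributes negligibly to power, so the one-term inversion is standard.)
δ = d·√n ⇒ n = (δ/d)² = (2.802 / 0.3315)² = 71.43.
Round up to the next whole unit.

n = 72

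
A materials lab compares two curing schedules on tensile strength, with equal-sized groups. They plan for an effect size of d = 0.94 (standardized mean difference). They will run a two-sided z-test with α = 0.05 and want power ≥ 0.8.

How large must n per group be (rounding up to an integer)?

For power 0.8 need Φ(δ − z_{0.025}) = 0.8, so δ = z_{0.025} + z_{0.20} = 1.960 + 0.842 = 2.802.
(Ignoring the negligible lower-tail rejection probability gives the usual closed-form inversion.)
δ = d·√(n/2) ⇒ n = 2(δ/d)² = 2 × (2.802 / 0.94)² = 17.77.
Rounding up, n = 18 per group.

n = 18 per group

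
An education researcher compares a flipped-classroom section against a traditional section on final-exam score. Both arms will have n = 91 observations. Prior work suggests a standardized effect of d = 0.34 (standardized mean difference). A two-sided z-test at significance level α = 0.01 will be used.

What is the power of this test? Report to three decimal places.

Power ≈ 0.389

Noncentrality parameter: δ = d·√(n/2) = 0.34 × √(91/2) = 2.2934
Critical value for a two-sided test at α = 0.01: z_{α/2} = 2.576.
Power = Φ(δ − 2.576) + Φ(−δ − 2.576) = Φ(-0.282) + Φ(-4.869) = 0.3888 + 0.0000 = 0.3888.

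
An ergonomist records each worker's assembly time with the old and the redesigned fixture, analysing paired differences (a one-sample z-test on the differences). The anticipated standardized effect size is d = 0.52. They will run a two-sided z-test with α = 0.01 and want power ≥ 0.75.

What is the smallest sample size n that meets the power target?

n = 40

For power 0.75 need Φ(δ − z_{0.005}) = 0.75, so δ = z_{0.005} + z_{0.25} = 2.576 + 0.674 = 3.250.
(The Φ(−δ − z_{α/2}) term is vanishingly small for δ > 0 and is dropped in the standard sample-size formula.)
δ = d·√n ⇒ n = (δ/d)² = (3.250 / 0.52)² = 39.07.
Round up to the next whole unit.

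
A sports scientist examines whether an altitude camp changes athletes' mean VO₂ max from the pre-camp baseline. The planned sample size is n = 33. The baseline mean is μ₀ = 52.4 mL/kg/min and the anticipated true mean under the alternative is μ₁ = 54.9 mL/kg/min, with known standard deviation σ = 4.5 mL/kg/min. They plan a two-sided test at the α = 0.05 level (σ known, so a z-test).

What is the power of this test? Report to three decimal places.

Standardized effect: d = |μ₁ − μ₀| / σ = |54.9 − 52.4| / 4.5 = 0.5556
Noncentrality parameter: δ = d·√n = 0.5556 × √33 = 3.1914
Two-sided α = 0.05 → critical value z_{0.025} = 1.960.
Power = Φ(δ − 1.960) + Φ(−δ − 1.960) = Φ(1.231) + Φ(-5.151) = 0.8909 + 0.0000 = 0.8909.

Power ≈ 0.891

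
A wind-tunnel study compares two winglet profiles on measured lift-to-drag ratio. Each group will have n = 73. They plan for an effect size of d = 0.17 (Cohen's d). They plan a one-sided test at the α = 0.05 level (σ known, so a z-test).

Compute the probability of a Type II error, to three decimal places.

Noncentrality parameter: δ = d·√(n/2) = 0.17 × √(73/2) = 1.0271
Critical value for a one-sided test at α = 0.05: z_α = 1.645.
Power = Φ(δ − 1.645) = Φ(-0.618) = 0.2684.
Type II error: β = 1 − power = 1 − 0.2684 = 0.7316.

β ≈ 0.732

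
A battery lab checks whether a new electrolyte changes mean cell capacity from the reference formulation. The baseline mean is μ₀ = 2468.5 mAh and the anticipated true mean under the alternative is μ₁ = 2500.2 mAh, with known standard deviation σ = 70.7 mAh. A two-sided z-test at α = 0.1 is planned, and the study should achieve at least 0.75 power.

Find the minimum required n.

Standardized effect: d = |μ₁ − μ₀| / σ = |2500.2 − 2468.5| / 70.7 = 0.4484
Set Φ(δ − 1.645) = 0.75; then δ − 1.645 = Φ⁻¹(0.75) = 0.674, giving δ = 2.319.
(The Φ(−δ − z_{α/2}) term is vanishingly small for δ > 0 and is dropped in the standard sample-size formula.)
δ = d·√n ⇒ n = (δ/d)² = (2.319 / 0.4484)² = 26.76.
Rounding up, n = 27.

n = 27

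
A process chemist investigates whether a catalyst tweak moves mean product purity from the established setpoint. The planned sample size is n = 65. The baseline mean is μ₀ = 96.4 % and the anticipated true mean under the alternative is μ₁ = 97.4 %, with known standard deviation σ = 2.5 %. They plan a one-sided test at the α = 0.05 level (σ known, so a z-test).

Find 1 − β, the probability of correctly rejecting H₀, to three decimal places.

Standardized effect: d = |μ₁ − μ₀| / σ = |97.4 − 96.4| / 2.5 = 0.4000
Noncentrality parameter: δ = d·√n = 0.4000 × √65 = 3.2249
One-sided α = 0.05 → critical value z_{0.05} = 1.645.
Power = Φ(δ − 1.645) = Φ(1.580) = 0.9430.

Power ≈ 0.943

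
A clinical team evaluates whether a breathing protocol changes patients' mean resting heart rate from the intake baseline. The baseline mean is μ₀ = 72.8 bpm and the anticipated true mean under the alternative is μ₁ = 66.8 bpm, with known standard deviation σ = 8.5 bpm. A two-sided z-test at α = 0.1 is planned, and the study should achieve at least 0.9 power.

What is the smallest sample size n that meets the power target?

Standardized effect: d = |μ₁ − μ₀| / σ = |66.8 − 72.8| / 8.5 = 0.7059
Set Φ(δ − 1.645) = 0.9; then δ − 1.645 = Φ⁻¹(0.9) = 1.282, giving δ = 2.926.
(The Φ(−δ − z_{α/2}) term is vanishingly small for δ > 0 and is dropped in the standard sample-size formula.)
δ = d·√n ⇒ n = (δ/d)² = (2.926 / 0.7059)² = 17.19.
Rounding up, n = 18.

n = 18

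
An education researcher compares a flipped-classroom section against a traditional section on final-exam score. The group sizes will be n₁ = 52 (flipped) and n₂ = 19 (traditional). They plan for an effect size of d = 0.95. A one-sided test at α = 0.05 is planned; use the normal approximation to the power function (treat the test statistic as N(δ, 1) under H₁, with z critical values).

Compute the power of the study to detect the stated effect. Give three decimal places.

Power ≈ 0.971

Noncentrality parameter: δ = d / √(1/n₁ + 1/n₂) = 0.95 / √(1/52 + 1/19) = 3.5438
One-sided α = 0.05 → critical value z_{0.05} = 1.645.
Power = P(Z > 1.645 − δ) = Φ(1.899) = 0.9712.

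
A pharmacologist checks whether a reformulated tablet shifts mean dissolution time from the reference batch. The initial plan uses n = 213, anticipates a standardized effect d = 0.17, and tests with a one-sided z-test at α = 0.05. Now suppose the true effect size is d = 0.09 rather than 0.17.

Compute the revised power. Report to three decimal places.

Power ≈ 0.370

With d = 0.09: δ = d·√n = 0.09 × √213 = 1.3135. Critical value z_{0.05} = 1.645.
Revised power = Φ(δ − 1.645) = Φ(-0.331) = 0.3702.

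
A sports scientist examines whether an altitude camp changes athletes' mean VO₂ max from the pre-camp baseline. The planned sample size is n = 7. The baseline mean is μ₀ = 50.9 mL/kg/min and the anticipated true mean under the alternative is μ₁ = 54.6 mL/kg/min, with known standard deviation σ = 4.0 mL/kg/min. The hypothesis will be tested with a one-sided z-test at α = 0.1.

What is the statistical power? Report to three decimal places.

Standardized effect: d = |μ₁ − μ₀| / σ = |54.6 − 50.9| / 4.0 = 0.9250
Noncentrality parameter: δ = d·√n = 0.9250 × √7 = 2.4473
Critical value for a one-sided test at α = 0.1: z_α = 1.282.
Power = Φ(δ − 1.282) = Φ(1.166) = 0.8781.

Power ≈ 0.878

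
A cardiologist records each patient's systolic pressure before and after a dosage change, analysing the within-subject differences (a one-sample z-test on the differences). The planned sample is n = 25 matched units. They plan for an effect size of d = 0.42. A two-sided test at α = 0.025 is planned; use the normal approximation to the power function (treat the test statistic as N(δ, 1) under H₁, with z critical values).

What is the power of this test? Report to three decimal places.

Power ≈ 0.444

Noncentrality parameter: δ = d·√n = 0.42 × √25 = 2.1000
Two-sided α = 0.025 → critical value z_{0.0125} = 2.241.
Power = Φ(δ − 2.241) + Φ(−δ − 2.241) = Φ(-0.141) + Φ(-4.341) = 0.4438 + 0.0000 = 0.4438.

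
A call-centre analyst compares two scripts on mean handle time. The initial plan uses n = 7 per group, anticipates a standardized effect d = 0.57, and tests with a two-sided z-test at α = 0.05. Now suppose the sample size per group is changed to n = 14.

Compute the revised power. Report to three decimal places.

With n = 14 per group: δ = d·√(n/2) = 0.57 × √(14/2) = 1.5081. Critical value z_{0.025} = 1.960.
Revised power = Φ(δ − 1.960) + Φ(−δ − 1.960) = Φ(-0.452) + Φ(-3.468) = 0.3257 + 0.0003 = 0.3259.

Power ≈ 0.326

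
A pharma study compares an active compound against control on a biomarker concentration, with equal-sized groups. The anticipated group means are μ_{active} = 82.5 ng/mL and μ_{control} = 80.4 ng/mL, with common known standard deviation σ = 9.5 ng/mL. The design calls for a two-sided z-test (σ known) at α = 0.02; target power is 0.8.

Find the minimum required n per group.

Standardized effect: d = |μ_{active} − μ_{control}| / σ = |82.5 − 80.4| / 9.5 = 0.2211
For power 0.8 need Φ(δ − z_{0.01}) = 0.8, so δ = z_{0.01} + z_{0.20} = 2.326 + 0.842 = 3.168.
(For δ > 0 the lower-tail rejection region contributes negligibly to power, so the one-term inversion is standard.)
δ = d·√(n/2) ⇒ n = 2(δ/d)² = 2 × (3.168 / 0.2211)² = 410.77.
Rounding up, n = 411 per group.

n = 411 per group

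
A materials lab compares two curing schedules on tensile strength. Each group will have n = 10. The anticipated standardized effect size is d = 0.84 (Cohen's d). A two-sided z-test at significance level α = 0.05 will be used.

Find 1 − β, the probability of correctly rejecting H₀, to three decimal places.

Power ≈ 0.468

Noncentrality parameter: λ = d·√(n/2) = 0.84 × √(10/2) = 1.8783
Two-sided α = 0.05 → critical value z_{0.025} = 1.960.
Power = Φ(λ − 1.960) + Φ(−λ − 1.960) = Φ(-0.082) + Φ(-3.838) = 0.4675 + 0.0001 = 0.4675.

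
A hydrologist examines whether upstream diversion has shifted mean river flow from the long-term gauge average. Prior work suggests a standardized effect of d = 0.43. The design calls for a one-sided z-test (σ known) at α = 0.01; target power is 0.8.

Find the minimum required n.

For power 0.8 need Φ(δ − z_{0.01}) = 0.8, so δ = z_{0.01} + z_{0.20} = 2.326 + 0.842 = 3.168.
δ = d·√n ⇒ n = (δ/d)² = (3.168 / 0.43)² = 54.28.
Rounding up, n = 55.

n = 55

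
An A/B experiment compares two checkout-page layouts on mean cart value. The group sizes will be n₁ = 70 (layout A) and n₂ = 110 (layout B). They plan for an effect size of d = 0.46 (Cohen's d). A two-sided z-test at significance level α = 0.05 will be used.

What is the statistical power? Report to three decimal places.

Power ≈ 0.853

Noncentrality parameter: δ = d / √(1/n₁ + 1/n₂) = 0.46 / √(1/70 + 1/110) = 3.0086
Critical value for a two-sided test at α = 0.05: z_{α/2} = 1.960.
Power = Φ(δ − 1.960) + Φ(−δ − 1.960) = Φ(1.049) + Φ(-4.969) = 0.8528 + 0.0000 = 0.8528.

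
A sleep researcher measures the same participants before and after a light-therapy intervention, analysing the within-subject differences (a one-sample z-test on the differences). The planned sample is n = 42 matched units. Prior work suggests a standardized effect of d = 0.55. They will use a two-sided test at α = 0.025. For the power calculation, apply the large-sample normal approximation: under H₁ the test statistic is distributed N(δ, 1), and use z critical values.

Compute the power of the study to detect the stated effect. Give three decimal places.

Power ≈ 0.907

Noncentrality parameter: δ = d·√n = 0.55 × √42 = 3.5644
Two-sided α = 0.025 → critical value z_{0.0125} = 2.241.
Power = Φ(δ − 2.241) + Φ(−δ − 2.241) = Φ(1.323) + Φ(-5.806) = 0.9071 + 0.0000 = 0.9071.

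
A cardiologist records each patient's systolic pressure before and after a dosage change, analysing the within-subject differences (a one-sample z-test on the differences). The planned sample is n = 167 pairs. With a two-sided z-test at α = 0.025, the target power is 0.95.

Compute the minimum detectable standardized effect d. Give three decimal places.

d ≈ 0.301

Required noncentrality: δ = z_{0.0125} + z_{0.05} = 2.241 + 1.645 = 3.886.
(The second rejection-region term Φ(−δ − z_{α/2}) is negligible and dropped.)
δ = d·√n ⇒ d = δ/√n = 3.886/√167 = 0.3007.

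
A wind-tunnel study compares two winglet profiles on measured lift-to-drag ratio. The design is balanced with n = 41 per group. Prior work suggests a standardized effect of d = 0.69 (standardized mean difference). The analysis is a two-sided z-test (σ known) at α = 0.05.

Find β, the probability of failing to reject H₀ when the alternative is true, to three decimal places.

Noncentrality parameter: δ = d·√(n/2) = 0.69 × √(41/2) = 3.1241
Critical value for a two-sided test at α = 0.05: z_{α/2} = 1.960.
Power = Φ(δ − 1.960) + Φ(−δ − 1.960) = Φ(1.164) + Φ(-5.084) = 0.8778 + 0.0000 = 0.8778.
Type II error: β = 1 − power = 1 − 0.8778 = 0.1222.

β ≈ 0.122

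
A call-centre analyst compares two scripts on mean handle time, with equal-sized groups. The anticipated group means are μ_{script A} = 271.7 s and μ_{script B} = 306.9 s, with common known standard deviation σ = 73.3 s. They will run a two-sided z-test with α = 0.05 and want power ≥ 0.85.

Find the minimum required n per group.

Standardized effect: d = |μ_{script A} − μ_{script B}| / σ = |271.7 − 306.9| / 73.3 = 0.4802
Set Φ(δ − 1.960) = 0.85; then δ − 1.960 = Φ⁻¹(0.85) = 1.036, giving δ = 2.996.
(The Φ(−δ − z_{α/2}) term is vanishingly small for δ > 0 and is dropped in the standard sample-size formula.)
δ = d·√(n/2) ⇒ n = 2(δ/d)² = 2 × (2.996 / 0.4802)² = 77.87.
Rounding up, n = 78 per group.

n = 78 per group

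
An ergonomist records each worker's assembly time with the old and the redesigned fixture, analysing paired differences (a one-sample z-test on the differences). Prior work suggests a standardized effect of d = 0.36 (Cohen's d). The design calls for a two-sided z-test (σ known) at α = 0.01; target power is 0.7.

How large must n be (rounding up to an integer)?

For power 0.7 need Φ(δ − z_{0.005}) = 0.7, so δ = z_{0.005} + z_{0.30} = 2.576 + 0.524 = 3.100.
(Ignoring the negligible lower-tail rejection probability gives the usual closed-form inversion.)
δ = d·√n ⇒ n = (δ/d)² = (3.100 / 0.36)² = 74.16.
Rounding up, n = 75.

n = 75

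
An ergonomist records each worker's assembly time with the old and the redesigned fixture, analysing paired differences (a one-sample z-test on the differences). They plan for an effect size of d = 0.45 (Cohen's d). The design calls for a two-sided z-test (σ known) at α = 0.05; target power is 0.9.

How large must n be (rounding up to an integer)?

n = 52

For power 0.9 need Φ(δ − z_{0.025}) = 0.9, so δ = z_{0.025} + z_{0.10} = 1.960 + 1.282 = 3.242.
(For δ > 0 the lower-tail rejection region contributes negligibly to power, so the one-term inversion is standard.)
δ = d·√n ⇒ n = (δ/d)² = (3.242 / 0.45)² = 51.89.
Rounding up, n = 52.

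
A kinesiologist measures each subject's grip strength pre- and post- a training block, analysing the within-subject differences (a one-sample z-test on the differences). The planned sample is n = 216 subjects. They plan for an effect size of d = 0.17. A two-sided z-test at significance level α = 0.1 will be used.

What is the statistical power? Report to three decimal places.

Noncentrality parameter: δ = d·√n = 0.17 × √216 = 2.4985
Two-sided α = 0.1 → critical value z_{0.05} = 1.645.
Power = Φ(δ − 1.645) + Φ(−δ − 1.645) = Φ(0.854) + Φ(-4.143) = 0.8033 + 0.0000 = 0.8034.

Power ≈ 0.803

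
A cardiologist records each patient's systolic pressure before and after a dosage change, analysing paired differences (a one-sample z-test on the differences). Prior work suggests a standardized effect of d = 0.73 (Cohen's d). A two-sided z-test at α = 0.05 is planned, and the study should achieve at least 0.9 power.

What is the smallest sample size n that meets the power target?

n = 20

For power 0.9 need Φ(δ − z_{0.025}) = 0.9, so δ = z_{0.025} + z_{0.10} = 1.960 + 1.282 = 3.242.
(For δ > 0 the lower-tail rejection region contributes negligibly to power, so the one-term inversion is standard.)
δ = d·√n ⇒ n = (δ/d)² = (3.242 / 0.73)² = 19.72.
Rounding up, n = 20.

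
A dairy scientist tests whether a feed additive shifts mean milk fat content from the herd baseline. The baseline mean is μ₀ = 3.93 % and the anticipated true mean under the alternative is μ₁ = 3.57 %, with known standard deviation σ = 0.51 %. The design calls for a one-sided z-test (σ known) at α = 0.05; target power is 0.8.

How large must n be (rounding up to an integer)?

Standardized effect: d = |μ₁ − μ₀| / σ = |3.57 − 3.93| / 0.51 = 0.7059
For power 0.8 need Φ(δ − z_{0.05}) = 0.8, so δ = z_{0.05} + z_{0.20} = 1.645 + 0.842 = 2.486.
δ = d·√n ⇒ n = (δ/d)² = (2.486 / 0.7059)² = 12.41.
Rounding up, n = 13.

n = 13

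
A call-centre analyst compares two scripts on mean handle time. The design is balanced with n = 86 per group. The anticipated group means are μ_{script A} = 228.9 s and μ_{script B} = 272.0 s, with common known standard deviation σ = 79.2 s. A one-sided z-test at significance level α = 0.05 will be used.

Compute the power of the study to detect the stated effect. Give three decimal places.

Power ≈ 0.973

Standardized effect: d = |μ_{script A} − μ_{script B}| / σ = |228.9 − 272.0| / 79.2 = 0.5442
Noncentrality parameter: δ = d·√(n/2) = 0.5442 × √(86/2) = 3.5685
One-sided α = 0.05 → critical value z_{0.05} = 1.645.
Power = Φ(δ − 1.645) = Φ(1.924) = 0.9728.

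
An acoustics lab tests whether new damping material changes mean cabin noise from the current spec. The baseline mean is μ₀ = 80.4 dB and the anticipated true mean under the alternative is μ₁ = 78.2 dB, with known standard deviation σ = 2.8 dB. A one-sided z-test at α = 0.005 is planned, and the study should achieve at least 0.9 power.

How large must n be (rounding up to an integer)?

Standardized effect: d = |μ₁ − μ₀| / σ = |78.2 − 80.4| / 2.8 = 0.7857
Set Φ(δ − 2.576) = 0.9; then δ − 2.576 = Φ⁻¹(0.9) = 1.282, giving δ = 3.857.
δ = d·√n ⇒ n = (δ/d)² = (3.857 / 0.7857)² = 24.10.
Rounding up, n = 25.

n = 25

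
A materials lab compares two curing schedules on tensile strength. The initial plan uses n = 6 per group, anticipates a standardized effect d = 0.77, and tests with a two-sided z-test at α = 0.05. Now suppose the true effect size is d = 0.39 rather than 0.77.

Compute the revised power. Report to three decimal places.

Power ≈ 0.104

With d = 0.39: δ = d·√(n/2) = 0.39 × √(6/2) = 0.6755. Critical value z_{0.025} = 1.960.
Revised power = Φ(δ − 1.960) + Φ(−δ − 1.960) = Φ(-1.284) + Φ(-2.635) = 0.0995 + 0.0042 = 0.1037.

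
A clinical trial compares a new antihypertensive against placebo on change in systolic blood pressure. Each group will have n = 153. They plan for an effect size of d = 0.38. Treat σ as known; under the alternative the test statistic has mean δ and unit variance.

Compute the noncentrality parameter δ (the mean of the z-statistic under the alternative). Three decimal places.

δ = d·√(n/2) = 0.38 × √(153/2) = 3.3236

δ ≈ 3.324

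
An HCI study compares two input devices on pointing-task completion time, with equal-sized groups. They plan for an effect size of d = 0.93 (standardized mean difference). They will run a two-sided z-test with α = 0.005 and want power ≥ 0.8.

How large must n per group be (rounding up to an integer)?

Set Φ(δ − 2.807) = 0.8; then δ − 2.807 = Φ⁻¹(0.8) = 0.842, giving δ = 3.649.
(The Φ(−δ − z_{α/2}) term is vanishingly small for δ > 0 and is dropped in the standard sample-size formula.)
δ = d·√(n/2) ⇒ n = 2(δ/d)² = 2 × (3.649 / 0.93)² = 30.78.
Rounding up, n = 31 per group.

n = 31 per group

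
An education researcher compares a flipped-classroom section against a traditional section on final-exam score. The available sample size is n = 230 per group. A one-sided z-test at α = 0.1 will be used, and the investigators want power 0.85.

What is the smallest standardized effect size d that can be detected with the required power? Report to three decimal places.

Required noncentrality: δ = z_{0.1} + z_{0.15} = 1.282 + 1.036 = 2.318.
δ = d·√(n/2) ⇒ d = δ/√(n/2) = 2.318/√(230/2) = 0.2162.

d ≈ 0.216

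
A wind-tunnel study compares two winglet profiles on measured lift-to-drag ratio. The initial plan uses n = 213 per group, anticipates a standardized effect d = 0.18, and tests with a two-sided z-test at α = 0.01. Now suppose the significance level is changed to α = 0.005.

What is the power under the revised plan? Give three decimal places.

Power ≈ 0.171

δ = d·√(n/2) = 0.18 × √(213/2) = 1.8576 (unchanged). New critical value: z_{0.0025} = 2.807.
Revised power = Φ(δ − 2.807) + Φ(−δ − 2.807) = Φ(-0.949) + Φ(-4.665) = 0.1712 + 0.0000 = 0.1712.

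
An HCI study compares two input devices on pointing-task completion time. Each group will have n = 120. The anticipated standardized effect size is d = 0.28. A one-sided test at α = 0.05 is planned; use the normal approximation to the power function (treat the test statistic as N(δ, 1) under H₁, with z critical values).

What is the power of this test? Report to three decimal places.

Power ≈ 0.700

Noncentrality parameter: δ = d·√(n/2) = 0.28 × √(120/2) = 2.1689
Critical value for a one-sided test at α = 0.05: z_α = 1.645.
Power = Φ(δ − 1.645) = Φ(0.524) = 0.6999.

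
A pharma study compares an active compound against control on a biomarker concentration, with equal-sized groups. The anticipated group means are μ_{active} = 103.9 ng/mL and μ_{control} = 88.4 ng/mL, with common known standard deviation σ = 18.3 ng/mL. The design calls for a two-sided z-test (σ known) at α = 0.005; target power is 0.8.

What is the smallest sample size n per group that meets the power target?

Standardized effect: d = |μ_{active} − μ_{control}| / σ = |103.9 − 88.4| / 18.3 = 0.8470
Set Φ(δ − 2.807) = 0.8; then δ − 2.807 = Φ⁻¹(0.8) = 0.842, giving δ = 3.649.
(The Φ(−δ − z_{α/2}) term is vanishingly small for δ > 0 and is dropped in the standard sample-size formula.)
δ = d·√(n/2) ⇒ n = 2(δ/d)² = 2 × (3.649 / 0.8470)² = 37.11.
Rounding up, n = 38 per group.

n = 38 per group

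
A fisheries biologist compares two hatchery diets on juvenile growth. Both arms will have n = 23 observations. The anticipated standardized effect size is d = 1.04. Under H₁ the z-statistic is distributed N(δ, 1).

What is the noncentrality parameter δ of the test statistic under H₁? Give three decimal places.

δ ≈ 3.527

δ = d·√(n/2) = 1.04 × √(23/2) = 3.5268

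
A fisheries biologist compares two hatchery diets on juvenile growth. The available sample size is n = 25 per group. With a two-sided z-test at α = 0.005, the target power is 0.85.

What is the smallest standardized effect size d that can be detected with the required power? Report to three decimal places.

d ≈ 1.087

Required noncentrality: δ = z_{0.0025} + z_{0.15} = 2.807 + 1.036 = 3.843.
(Lower-tail contribution to power is negligible for δ > 0.)
δ = d·√(n/2) ⇒ d = δ/√(n/2) = 3.843/√(25/2) = 1.0871.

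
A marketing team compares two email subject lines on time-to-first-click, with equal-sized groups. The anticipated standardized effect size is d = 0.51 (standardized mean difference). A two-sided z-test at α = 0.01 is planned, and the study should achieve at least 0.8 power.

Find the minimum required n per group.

n = 90 per group

For power 0.8 need Φ(δ − z_{0.005}) = 0.8, so δ = z_{0.005} + z_{0.20} = 2.576 + 0.842 = 3.417.
(The Φ(−δ − z_{α/2}) term is vanishingly small for δ > 0 and is dropped in the standard sample-size formula.)
δ = d·√(n/2) ⇒ n = 2(δ/d)² = 2 × (3.417 / 0.51)² = 89.80.
Round up to the next whole unit.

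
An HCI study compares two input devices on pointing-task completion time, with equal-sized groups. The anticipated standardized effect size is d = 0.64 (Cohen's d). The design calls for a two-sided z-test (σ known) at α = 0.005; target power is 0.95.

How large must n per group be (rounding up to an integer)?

For power 0.95 need Φ(δ − z_{0.0025}) = 0.95, so δ = z_{0.0025} + z_{0.05} = 2.807 + 1.645 = 4.452.
(Ignoring the negligible lower-tail rejection probability gives the usual closed-form inversion.)
δ = d·√(n/2) ⇒ n = 2(δ/d)² = 2 × (4.452 / 0.64)² = 96.77.
Rounding up, n = 97 per group.

n = 97 per group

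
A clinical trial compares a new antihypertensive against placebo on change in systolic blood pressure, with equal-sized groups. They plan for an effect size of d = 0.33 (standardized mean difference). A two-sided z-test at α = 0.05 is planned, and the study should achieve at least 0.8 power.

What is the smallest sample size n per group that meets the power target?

n = 145 per group

Set Φ(δ − 1.960) = 0.8; then δ − 1.960 = Φ⁻¹(0.8) = 0.842, giving δ = 2.802.
(For δ > 0 the lower-tail rejection region contributes negligibly to power, so the one-term inversion is standard.)
δ = d·√(n/2) ⇒ n = 2(δ/d)² = 2 × (2.802 / 0.33)² = 144.15.
Round up to the next whole unit.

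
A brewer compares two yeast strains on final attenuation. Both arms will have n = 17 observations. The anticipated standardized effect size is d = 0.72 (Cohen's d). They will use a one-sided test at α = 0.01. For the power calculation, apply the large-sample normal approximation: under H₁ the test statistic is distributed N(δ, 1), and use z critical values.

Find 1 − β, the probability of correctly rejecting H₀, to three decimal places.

Power ≈ 0.410

Noncentrality parameter: δ = d·√(n/2) = 0.72 × √(17/2) = 2.0991
One-sided α = 0.01 → critical value z_{0.01} = 2.326.
Power = Φ(δ − 2.326) = Φ(-0.227) = 0.4101.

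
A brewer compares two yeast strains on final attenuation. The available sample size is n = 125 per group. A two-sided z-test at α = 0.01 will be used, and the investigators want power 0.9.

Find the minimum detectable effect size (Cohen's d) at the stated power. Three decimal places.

d ≈ 0.488

Required noncentrality: δ = z_{0.005} + z_{0.10} = 2.576 + 1.282 = 3.857.
(The second rejection-region term Φ(−δ − z_{α/2}) is negligible and dropped.)
δ = d·√(n/2) ⇒ d = δ/√(n/2) = 3.857/√(125/2) = 0.4879.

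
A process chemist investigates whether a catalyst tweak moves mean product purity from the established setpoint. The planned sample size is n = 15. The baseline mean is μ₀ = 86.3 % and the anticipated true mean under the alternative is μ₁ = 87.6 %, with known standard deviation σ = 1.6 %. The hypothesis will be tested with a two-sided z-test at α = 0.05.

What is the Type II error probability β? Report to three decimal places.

Standardized effect: d = |μ₁ − μ₀| / σ = |87.6 − 86.3| / 1.6 = 0.8125
Noncentrality parameter: δ = d·√n = 0.8125 × √15 = 3.1468
Critical value for a two-sided test at α = 0.05: z_{α/2} = 1.960.
Power = Φ(δ − 1.960) + Φ(−δ − 1.960) = Φ(1.187) + Φ(-5.107) = 0.8824 + 0.0000 = 0.8824.
Type II error: β = 1 − power = 1 − 0.8824 = 0.1176.

β ≈ 0.118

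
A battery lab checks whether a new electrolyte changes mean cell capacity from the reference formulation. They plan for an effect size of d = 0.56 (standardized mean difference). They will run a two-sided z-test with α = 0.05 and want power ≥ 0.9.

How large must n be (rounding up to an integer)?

Set Φ(δ − 1.960) = 0.9; then δ − 1.960 = Φ⁻¹(0.9) = 1.282, giving δ = 3.242.
(Ignoring the negligible lower-tail rejection probability gives the usual closed-form inversion.)
δ = d·√n ⇒ n = (δ/d)² = (3.242 / 0.56)² = 33.51.
Rounding up, n = 34.

n = 34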